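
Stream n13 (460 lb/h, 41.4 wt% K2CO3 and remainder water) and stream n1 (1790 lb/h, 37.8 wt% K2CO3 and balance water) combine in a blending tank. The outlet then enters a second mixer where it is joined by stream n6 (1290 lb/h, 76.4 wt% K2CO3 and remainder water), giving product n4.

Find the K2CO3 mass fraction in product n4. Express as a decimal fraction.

Overall, product flow = 3540 lb/h.
K2CO3 in = 460×0.414 + 1790×0.378 + 1290×0.764 = 1852.6 lb/h.
K2CO3 fraction in n4 = 0.5233.

0.5233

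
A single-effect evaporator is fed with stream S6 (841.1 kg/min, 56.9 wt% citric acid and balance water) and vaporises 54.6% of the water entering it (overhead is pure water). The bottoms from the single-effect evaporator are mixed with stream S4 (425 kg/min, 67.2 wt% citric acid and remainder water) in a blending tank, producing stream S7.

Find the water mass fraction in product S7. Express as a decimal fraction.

Vapour removed = 0.546×0.431×841.1 = 197.93 kg/min; concentrate = 643.17 kg/min.
water reaching the mixer = 164.58 (from concentrate) + 425×0.328 = 303.98 kg/min.
Product flow = 643.17 + 425 = 1068.2 kg/min; water fraction = 0.285.

0.285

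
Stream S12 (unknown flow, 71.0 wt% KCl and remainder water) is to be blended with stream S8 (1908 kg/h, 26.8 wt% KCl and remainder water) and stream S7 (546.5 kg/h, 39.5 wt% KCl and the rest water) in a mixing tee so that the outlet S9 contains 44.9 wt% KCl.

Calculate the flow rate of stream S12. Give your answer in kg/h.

Let S12 be the unknown flow. Total out = 2454.5 + S12.
KCl balance: 727.21 + 0.710·S12 = 0.449·(2454.5 + S12)
(0.710 − 0.449)·S12 = 0.449×2454.5 − 727.21 = 374.86
S12 = 374.86 / 0.261 = 1436.2 kg/h

1436 kg/h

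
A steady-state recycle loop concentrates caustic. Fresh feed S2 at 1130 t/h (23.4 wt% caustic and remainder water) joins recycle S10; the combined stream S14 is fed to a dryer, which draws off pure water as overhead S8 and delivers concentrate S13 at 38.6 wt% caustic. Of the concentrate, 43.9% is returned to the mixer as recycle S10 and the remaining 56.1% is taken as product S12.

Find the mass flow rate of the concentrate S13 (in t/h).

1221 t/h

Overall caustic balance (none leaves overhead): caustic in fresh feed = caustic in product, i.e. 1130×0.234 = (1−0.439)·S13·0.386.
S13 = 264.42/(0.386×0.561) = 1221.1 t/h.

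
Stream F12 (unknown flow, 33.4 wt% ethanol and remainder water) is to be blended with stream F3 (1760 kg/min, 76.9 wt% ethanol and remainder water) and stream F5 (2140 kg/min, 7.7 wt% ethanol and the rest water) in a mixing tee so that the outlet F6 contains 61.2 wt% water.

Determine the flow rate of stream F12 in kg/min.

92.96 kg/min

Let F12 be the unknown flow. Total out = 3900 + F12.
water balance: 2381.8 + 0.666·F12 = 0.612·(3900 + F12)
(0.666 − 0.612)·F12 = 0.612×3900 − 2381.8 = 5.02
F12 = 5.02 / 0.054 = 92.963 kg/min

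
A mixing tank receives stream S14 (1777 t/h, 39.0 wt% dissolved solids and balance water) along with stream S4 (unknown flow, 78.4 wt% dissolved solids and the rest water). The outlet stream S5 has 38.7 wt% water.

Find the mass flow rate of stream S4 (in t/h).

Let S4 be the unknown flow. Total out = 1777 + S4.
water balance: 1084 + 0.216·S4 = 0.387·(1777 + S4)
(0.216 − 0.387)·S4 = 0.387×1777 − 1084 = -396.27
S4 = -396.27 / -0.171 = 2317.4 t/h

2317 t/h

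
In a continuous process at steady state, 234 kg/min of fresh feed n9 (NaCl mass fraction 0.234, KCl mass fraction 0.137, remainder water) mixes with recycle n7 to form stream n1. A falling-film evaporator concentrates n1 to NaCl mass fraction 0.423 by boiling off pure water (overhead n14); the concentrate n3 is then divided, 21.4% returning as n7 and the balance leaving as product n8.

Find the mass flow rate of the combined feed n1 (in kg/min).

Overall NaCl balance (none leaves overhead): NaCl in fresh feed = NaCl in product, i.e. 234×0.234 = (1−0.214)·n3·0.423.
n3 = 54.756/(0.423×0.786) = 164.69 kg/min.
Recycle n7 = 0.214×164.69 = 35.244 kg/min.
Combined feed n1 = 234 + 35.244 = 269.24 kg/min.

269.2 kg/min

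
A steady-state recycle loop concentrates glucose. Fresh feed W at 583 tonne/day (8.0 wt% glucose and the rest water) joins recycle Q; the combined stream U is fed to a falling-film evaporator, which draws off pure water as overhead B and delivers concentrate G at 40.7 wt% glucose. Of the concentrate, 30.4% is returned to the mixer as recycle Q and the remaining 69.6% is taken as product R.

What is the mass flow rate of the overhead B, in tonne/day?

Overall glucose balance (none leaves overhead): glucose in fresh feed = glucose in product, i.e. 583×0.080 = (1−0.304)·G·0.407.
G = 46.64/(0.407×0.696) = 164.65 tonne/day.
Recycle Q = 0.304×164.65 = 50.053 tonne/day.
Combined feed U = 583 + 50.053 = 633.05 tonne/day.
Overhead B = U − G = 633.05 − 164.65 = 468.41 tonne/day.

468.4 tonne/day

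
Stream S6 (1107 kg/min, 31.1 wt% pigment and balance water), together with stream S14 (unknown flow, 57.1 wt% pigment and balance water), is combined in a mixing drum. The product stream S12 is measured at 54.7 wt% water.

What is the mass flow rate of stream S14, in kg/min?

1332 kg/min

Let S14 be the unknown flow. Total out = 1107 + S14.
water balance: 762.72 + 0.429·S14 = 0.547·(1107 + S14)
(0.429 − 0.547)·S14 = 0.547×1107 − 762.72 = -157.19
S14 = -157.19 / -0.118 = 1332.2 kg/min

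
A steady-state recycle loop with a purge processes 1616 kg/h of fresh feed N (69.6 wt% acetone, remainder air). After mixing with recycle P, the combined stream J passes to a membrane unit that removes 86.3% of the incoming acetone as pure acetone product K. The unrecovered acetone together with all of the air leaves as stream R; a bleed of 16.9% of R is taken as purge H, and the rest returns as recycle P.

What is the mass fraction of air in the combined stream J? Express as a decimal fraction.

air enters only via N and leaves only via the purge: 1616×0.304 = 0.169×(air in R), and the membrane unit passes all air, so air in J = air in R = 2906.9 kg/h.
acetone in J: m_A = 1616×0.696 + (1−0.169)·(1−0.863)·m_A, so m_A = 1124.7/0.8862 = 1269.2 kg/h.
J = 1269.2 + 2906.9 = 4176.1 kg/h.
air fraction in J = 2906.9/4176.1 = 0.696.

0.696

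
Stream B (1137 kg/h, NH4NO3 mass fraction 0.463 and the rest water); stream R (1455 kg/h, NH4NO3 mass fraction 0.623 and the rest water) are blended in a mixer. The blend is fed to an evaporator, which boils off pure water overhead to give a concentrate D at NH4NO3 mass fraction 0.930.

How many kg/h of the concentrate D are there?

1541 kg/h

NH4NO3 entering = 1137×0.463 + 1455×0.623 = 1432.9 kg/h.
All NH4NO3 reports to D, so D = 1432.9/0.930 = 1540.7 kg/h.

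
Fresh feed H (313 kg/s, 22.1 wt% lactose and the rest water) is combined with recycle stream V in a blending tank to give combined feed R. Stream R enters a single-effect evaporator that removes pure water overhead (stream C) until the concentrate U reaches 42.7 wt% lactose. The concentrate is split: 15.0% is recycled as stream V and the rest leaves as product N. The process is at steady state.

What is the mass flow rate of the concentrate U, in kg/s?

Overall lactose balance (none leaves overhead): lactose in fresh feed = lactose in product, i.e. 313×0.221 = (1−0.150)·U·0.427.
U = 69.173/(0.427×0.850) = 190.59 kg/s.

190.6 kg/s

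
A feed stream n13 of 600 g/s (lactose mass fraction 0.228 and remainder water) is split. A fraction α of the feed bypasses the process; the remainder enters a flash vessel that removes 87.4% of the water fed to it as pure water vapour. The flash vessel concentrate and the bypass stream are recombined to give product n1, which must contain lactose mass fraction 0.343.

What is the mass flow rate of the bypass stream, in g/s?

301.9 g/s

All 600×0.228 = 136.8 g/s of lactose reaches n1, so n1 = 136.8/0.343 = 398.83 g/s and vapour = 201.17 g/s.
The evaporator receives (1−α)·600 of feed at 0.772 water and removes 0.874 of that water:
0.874×0.772×(1−α)×600 = 201.17
(1−α) = 201.17/404.84 = 0.4969;  α = 0.5031.
Bypass flow = 0.5031×600 = 301.86 g/s.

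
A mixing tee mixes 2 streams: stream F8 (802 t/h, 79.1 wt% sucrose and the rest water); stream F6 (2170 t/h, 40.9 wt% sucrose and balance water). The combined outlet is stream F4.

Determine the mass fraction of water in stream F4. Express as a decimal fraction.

0.4879

Total flow out = 802 + 2170 = 2972 t/h.
water in = 802×0.209 + 2170×0.591 = 1450.1 t/h.
water mass fraction in F4 = 1450.1/2972 = 0.4879.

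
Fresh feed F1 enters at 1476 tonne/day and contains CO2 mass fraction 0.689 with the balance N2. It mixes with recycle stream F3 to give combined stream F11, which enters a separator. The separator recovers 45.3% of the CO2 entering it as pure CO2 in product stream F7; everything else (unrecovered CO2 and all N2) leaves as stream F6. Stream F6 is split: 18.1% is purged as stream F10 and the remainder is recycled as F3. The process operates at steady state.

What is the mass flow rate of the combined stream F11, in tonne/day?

4378 tonne/day

N2 enters only via F1 and leaves only via the purge: 1476×0.311 = 0.181×(N2 in F6), and the separator passes all N2, so N2 in F11 = N2 in F6 = 2536.1 tonne/day.
CO2 in F11: m_A = 1476×0.689 + (1−0.181)·(1−0.453)·m_A, so m_A = 1017/0.5520 = 1842.3 tonne/day.
F11 = 1842.3 + 2536.1 = 4378.4 tonne/day.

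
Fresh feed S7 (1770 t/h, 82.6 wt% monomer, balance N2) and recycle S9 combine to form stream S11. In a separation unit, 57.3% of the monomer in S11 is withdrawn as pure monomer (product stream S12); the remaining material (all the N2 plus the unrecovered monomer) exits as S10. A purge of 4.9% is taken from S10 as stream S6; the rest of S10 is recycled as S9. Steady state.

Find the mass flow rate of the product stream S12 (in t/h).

monomer in S11: m_A = 1770×0.826 + (1−0.049)·(1−0.573)·m_A, so m_A = 1462/0.5939 = 2461.6 t/h.
Product S12 = 0.573×2461.6 = 1410.5 t/h.

1411 t/h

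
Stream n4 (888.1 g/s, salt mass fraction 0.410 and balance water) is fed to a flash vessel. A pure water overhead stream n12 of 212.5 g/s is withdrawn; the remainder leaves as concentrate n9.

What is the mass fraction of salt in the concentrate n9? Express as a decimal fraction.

0.539

salt is not removed: 888.1×0.410 = 364.12 g/s of salt enters n9.
Concentrate = 888.1 − 212.5 = 675.6 g/s.
Mass fraction = 364.12/675.6 = 0.539.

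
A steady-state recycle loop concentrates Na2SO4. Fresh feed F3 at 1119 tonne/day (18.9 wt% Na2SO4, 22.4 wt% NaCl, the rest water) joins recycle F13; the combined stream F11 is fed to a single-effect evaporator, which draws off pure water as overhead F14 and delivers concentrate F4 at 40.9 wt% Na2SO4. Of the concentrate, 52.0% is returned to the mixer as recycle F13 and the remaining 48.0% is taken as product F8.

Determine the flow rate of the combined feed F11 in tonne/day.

1679 tonne/day

Overall Na2SO4 balance (none leaves overhead): Na2SO4 in fresh feed = Na2SO4 in product, i.e. 1119×0.189 = (1−0.520)·F4·0.409.
F4 = 211.49/(0.409×0.480) = 1077.3 tonne/day.
Recycle F13 = 0.520×1077.3 = 560.18 tonne/day.
Combined feed F11 = 1119 + 560.18 = 1679.2 tonne/day.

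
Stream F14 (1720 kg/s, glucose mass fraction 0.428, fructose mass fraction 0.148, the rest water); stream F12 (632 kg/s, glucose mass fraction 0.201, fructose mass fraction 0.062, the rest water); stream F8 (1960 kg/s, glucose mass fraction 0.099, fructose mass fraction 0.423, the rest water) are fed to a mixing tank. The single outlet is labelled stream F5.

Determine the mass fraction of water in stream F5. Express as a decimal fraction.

0.494

Total flow out = 1720 + 632 + 1960 = 4312 kg/s.
water in = 1720×0.424 + 632×0.737 + 1960×0.478 = 2131.9 kg/s.
water mass fraction in F5 = 2131.9/4312 = 0.494.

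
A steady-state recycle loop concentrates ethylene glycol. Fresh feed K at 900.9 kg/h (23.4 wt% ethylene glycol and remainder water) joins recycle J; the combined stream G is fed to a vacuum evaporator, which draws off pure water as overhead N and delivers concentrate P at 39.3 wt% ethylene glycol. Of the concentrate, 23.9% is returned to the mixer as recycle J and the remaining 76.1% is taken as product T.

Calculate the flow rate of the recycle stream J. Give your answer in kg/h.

168.5 kg/h

Overall ethylene glycol balance (none leaves overhead): ethylene glycol in fresh feed = ethylene glycol in product, i.e. 900.9×0.234 = (1−0.239)·P·0.393.
P = 210.81/(0.393×0.761) = 704.88 kg/h.
Recycle J = 0.239×704.88 = 168.47 kg/h.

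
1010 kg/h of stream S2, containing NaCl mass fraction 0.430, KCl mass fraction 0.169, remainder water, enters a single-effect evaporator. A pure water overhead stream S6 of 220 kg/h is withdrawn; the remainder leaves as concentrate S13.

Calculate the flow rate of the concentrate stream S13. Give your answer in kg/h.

790 kg/h

Concentrate = 1010 − 220 = 790 kg/h.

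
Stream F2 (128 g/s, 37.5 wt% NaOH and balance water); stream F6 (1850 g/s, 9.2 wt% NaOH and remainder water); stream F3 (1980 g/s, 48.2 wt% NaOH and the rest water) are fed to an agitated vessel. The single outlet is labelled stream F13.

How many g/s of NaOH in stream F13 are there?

NaOH out = NaOH in = 128×0.375 + 1850×0.092 + 1980×0.482 = 1172.6 g/s.

1173 g/s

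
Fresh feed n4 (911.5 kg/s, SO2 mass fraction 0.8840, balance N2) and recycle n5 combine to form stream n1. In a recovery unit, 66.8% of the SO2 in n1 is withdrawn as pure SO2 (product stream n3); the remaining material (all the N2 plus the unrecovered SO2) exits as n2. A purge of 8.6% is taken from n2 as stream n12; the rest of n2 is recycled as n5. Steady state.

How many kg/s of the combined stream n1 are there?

2386 kg/s

N2 enters only via n4 and leaves only via the purge: 911.5×0.116 = 0.086×(N2 in n2), and the recovery unit passes all N2, so N2 in n1 = N2 in n2 = 1229.5 kg/s.
SO2 in n1: m_A = 911.5×0.884 + (1−0.086)·(1−0.668)·m_A, so m_A = 805.77/0.6966 = 1156.8 kg/s.
n1 = 1156.8 + 1229.5 = 2386.3 kg/s.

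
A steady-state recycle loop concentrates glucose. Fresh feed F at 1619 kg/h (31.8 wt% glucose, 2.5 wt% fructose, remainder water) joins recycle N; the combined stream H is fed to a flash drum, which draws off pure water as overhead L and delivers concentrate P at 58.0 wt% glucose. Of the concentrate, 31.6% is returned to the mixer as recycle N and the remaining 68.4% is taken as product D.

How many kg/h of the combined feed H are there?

Overall glucose balance (none leaves overhead): glucose in fresh feed = glucose in product, i.e. 1619×0.318 = (1−0.316)·P·0.580.
P = 514.84/(0.580×0.684) = 1297.7 kg/h.
Recycle N = 0.316×1297.7 = 410.09 kg/h.
Combined feed H = 1619 + 410.09 = 2029.1 kg/h.

2029 kg/h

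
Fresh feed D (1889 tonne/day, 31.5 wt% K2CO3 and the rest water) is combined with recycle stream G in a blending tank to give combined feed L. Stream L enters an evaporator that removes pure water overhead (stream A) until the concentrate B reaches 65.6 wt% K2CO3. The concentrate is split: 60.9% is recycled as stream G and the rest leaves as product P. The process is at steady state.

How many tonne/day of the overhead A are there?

Overall K2CO3 balance (none leaves overhead): K2CO3 in fresh feed = K2CO3 in product, i.e. 1889×0.315 = (1−0.609)·B·0.656.
B = 595.03/(0.656×0.391) = 2319.9 tonne/day.
Recycle G = 0.609×2319.9 = 1412.8 tonne/day.
Combined feed L = 1889 + 1412.8 = 3301.8 tonne/day.
Overhead A = L − B = 3301.8 − 2319.9 = 981.93 tonne/day.

981.9 tonne/day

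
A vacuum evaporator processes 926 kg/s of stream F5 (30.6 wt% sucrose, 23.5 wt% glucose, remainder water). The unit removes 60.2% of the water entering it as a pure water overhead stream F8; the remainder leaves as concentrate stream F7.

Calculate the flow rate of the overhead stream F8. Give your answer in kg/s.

water entering = 926×0.459 = 425.03 kg/s; overhead removed = 0.602×425.03 = 255.87 kg/s.

255.9 kg/s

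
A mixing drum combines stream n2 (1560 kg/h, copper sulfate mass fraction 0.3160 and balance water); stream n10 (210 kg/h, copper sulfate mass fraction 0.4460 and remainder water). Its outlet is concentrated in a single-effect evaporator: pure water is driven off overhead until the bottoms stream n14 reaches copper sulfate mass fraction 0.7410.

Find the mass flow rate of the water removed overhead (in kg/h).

978.3 kg/h

copper sulfate entering = 1560×0.316 + 210×0.446 = 586.62 kg/h.
All copper sulfate reports to n14, so n14 = 586.62/0.741 = 791.66 kg/h.
Total feed = 1770 kg/h; overhead = 1770 − 791.66 = 978.34 kg/h.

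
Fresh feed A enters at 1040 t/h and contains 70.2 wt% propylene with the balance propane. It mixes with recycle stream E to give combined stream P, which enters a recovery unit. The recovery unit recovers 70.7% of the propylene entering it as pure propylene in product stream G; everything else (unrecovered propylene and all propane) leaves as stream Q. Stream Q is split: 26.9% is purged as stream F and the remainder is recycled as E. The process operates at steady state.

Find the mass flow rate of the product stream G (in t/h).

656.9 t/h

propylene in P: m_A = 1040×0.702 + (1−0.269)·(1−0.707)·m_A, so m_A = 730.08/0.7858 = 929.07 t/h.
Product G = 0.707×929.07 = 656.85 t/h.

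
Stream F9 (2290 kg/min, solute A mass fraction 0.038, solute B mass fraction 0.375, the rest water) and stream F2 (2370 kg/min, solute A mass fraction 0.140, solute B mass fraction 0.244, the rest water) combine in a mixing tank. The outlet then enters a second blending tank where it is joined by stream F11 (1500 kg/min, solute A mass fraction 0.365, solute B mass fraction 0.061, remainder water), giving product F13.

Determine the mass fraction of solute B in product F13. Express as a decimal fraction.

0.248

Overall, product flow = 6160 kg/min.
solute B in = 2290×0.375 + 2370×0.244 + 1500×0.061 = 1528.5 kg/min.
solute B fraction in F13 = 0.248.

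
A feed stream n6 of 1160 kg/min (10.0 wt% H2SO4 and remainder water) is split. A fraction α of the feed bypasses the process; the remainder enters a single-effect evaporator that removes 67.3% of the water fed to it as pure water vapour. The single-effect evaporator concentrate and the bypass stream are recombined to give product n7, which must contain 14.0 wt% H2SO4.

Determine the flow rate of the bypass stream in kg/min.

612.8 kg/min

All 1160×0.100 = 116 kg/min of H2SO4 reaches n7, so n7 = 116/0.140 = 828.57 kg/min and vapour = 331.43 kg/min.
The evaporator receives (1−α)·1160 of feed at 0.900 water and removes 0.673 of that water:
0.673×0.900×(1−α)×1160 = 331.43
(1−α) = 331.43/702.61 = 0.4717;  α = 0.5283.
Bypass flow = 0.5283×1160 = 612.82 kg/min.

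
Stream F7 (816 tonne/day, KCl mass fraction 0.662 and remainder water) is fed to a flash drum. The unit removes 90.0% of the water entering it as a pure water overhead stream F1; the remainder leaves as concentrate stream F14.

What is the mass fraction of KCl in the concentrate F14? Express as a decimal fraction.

KCl is not removed: 816×0.662 = 540.19 tonne/day of KCl enters F14.
water entering = 816×0.338 = 275.81 tonne/day; overhead removed = 0.900×275.81 = 248.23 tonne/day.
Concentrate = 816 − 248.23 = 567.77 tonne/day.
Mass fraction = 540.19/567.77 = 0.951.

0.951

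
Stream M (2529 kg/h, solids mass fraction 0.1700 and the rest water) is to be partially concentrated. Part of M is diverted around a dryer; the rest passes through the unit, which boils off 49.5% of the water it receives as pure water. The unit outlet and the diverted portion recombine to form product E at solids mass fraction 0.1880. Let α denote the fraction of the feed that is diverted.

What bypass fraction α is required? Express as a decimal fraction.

0.767

All 2529×0.170 = 429.93 kg/h of solids reaches E, so E = 429.93/0.188 = 2286.9 kg/h and vapour = 242.14 kg/h.
The evaporator receives (1−α)·2529 of feed at 0.830 water and removes 0.495 of that water:
0.495×0.830×(1−α)×2529 = 242.14
(1−α) = 242.14/1039 = 0.2330;  α = 0.7670.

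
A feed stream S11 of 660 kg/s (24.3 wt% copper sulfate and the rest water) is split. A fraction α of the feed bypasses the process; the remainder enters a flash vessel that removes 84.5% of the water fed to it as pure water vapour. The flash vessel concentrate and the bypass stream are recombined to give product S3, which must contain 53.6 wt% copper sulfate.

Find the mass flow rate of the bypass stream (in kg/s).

All 660×0.243 = 160.38 kg/s of copper sulfate reaches S3, so S3 = 160.38/0.536 = 299.22 kg/s and vapour = 360.78 kg/s.
The evaporator receives (1−α)·660 of feed at 0.757 water and removes 0.845 of that water:
0.845×0.757×(1−α)×660 = 360.78
(1−α) = 360.78/422.18 = 0.8546;  α = 0.1454.
Bypass flow = 0.1454×660 = 95.98 kg/s.

95.98 kg/s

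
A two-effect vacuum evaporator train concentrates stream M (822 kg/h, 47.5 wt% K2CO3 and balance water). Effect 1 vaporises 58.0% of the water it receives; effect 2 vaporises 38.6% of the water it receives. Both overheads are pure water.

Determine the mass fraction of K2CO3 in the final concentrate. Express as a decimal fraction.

0.7782

water in feed = 822×0.525 = 431.55 kg/h.
After stage 1: water left = (1−0.580)×431.55 = 181.25; stream total = 571.7 kg/h.
After stage 2: water left = (1−0.386)×181.25 = 111.29; final concentrate = 501.74 kg/h.
K2CO3 fraction = 390.45/501.74 = 0.7782.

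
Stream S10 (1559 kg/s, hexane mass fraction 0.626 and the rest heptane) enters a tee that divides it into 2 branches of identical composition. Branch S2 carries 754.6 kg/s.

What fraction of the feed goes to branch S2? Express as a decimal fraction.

Fraction to S2 = 754.6/1559 = 0.4840.

0.484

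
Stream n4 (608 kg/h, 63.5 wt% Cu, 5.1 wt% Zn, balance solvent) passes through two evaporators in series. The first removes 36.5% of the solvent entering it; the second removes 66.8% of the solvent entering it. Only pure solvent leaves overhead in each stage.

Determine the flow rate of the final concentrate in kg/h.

457.3 kg/h

solvent in feed = 608×0.314 = 190.91 kg/h.
After stage 1: solvent left = (1−0.365)×190.91 = 121.23; stream total = 538.32 kg/h.
After stage 2: solvent left = (1−0.668)×121.23 = 40.248; final concentrate = 457.34 kg/h.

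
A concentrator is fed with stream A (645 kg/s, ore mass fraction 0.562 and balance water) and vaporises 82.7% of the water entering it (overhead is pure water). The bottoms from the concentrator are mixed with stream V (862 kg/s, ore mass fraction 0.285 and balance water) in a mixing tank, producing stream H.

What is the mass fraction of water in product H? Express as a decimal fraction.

0.522

Vapour removed = 0.827×0.438×645 = 233.64 kg/s; concentrate = 411.36 kg/s.
water reaching the mixer = 48.874 (from concentrate) + 862×0.715 = 665.2 kg/s.
Product flow = 411.36 + 862 = 1273.4 kg/s; water fraction = 0.522.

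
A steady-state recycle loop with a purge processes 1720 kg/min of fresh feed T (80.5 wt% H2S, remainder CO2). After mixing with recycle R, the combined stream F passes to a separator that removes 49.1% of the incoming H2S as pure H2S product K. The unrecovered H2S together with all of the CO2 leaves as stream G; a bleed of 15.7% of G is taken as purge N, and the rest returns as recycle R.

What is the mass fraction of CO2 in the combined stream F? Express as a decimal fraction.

0.4683

CO2 enters only via T and leaves only via the purge: 1720×0.195 = 0.157×(CO2 in G), and the separator passes all CO2, so CO2 in F = CO2 in G = 2136.3 kg/min.
H2S in F: m_A = 1720×0.805 + (1−0.157)·(1−0.491)·m_A, so m_A = 1384.6/0.5709 = 2425.2 kg/min.
F = 2425.2 + 2136.3 = 4561.5 kg/min.
CO2 fraction in F = 2136.3/4561.5 = 0.4683.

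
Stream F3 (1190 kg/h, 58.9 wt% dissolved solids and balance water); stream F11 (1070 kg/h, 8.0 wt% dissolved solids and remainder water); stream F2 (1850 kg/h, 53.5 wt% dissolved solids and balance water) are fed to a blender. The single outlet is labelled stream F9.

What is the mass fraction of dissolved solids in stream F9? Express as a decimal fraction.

Total flow out = 1190 + 1070 + 1850 = 4110 kg/h.
dissolved solids in = 1190×0.589 + 1070×0.080 + 1850×0.535 = 1776.3 kg/h.
dissolved solids mass fraction in F9 = 1776.3/4110 = 0.432.

0.432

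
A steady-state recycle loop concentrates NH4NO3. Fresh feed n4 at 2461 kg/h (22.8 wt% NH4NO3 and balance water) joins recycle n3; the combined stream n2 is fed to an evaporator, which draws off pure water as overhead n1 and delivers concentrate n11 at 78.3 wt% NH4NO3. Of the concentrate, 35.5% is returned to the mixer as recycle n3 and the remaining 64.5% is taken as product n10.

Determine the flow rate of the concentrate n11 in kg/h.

Overall NH4NO3 balance (none leaves overhead): NH4NO3 in fresh feed = NH4NO3 in product, i.e. 2461×0.228 = (1−0.355)·n11·0.783.
n11 = 561.11/(0.783×0.645) = 1111 kg/h.

1111 kg/h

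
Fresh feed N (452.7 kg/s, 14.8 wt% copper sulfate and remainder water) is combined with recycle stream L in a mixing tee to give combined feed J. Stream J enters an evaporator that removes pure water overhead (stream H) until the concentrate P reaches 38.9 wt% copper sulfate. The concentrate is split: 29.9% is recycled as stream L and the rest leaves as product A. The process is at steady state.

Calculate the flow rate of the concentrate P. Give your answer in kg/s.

Overall copper sulfate balance (none leaves overhead): copper sulfate in fresh feed = copper sulfate in product, i.e. 452.7×0.148 = (1−0.299)·P·0.389.
P = 67/(0.389×0.701) = 245.7 kg/s.

245.7 kg/s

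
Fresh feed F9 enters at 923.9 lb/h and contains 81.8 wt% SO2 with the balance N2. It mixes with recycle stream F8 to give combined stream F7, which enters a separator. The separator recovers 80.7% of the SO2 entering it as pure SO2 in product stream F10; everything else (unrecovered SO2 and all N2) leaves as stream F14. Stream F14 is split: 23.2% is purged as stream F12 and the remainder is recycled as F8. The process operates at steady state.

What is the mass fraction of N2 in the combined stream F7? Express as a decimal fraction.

0.4496

N2 enters only via F9 and leaves only via the purge: 923.9×0.182 = 0.232×(N2 in F14), and the separator passes all N2, so N2 in F7 = N2 in F14 = 724.78 lb/h.
SO2 in F7: m_A = 923.9×0.818 + (1−0.232)·(1−0.807)·m_A, so m_A = 755.75/0.8518 = 887.26 lb/h.
F7 = 887.26 + 724.78 = 1612 lb/h.
N2 fraction in F7 = 724.78/1612 = 0.4496.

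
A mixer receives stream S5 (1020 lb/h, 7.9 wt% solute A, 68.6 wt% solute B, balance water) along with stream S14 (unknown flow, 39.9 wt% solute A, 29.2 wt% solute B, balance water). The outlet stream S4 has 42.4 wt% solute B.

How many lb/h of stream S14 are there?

Let S14 be the unknown flow. Total out = 1020 + S14.
solute B balance: 699.72 + 0.292·S14 = 0.424·(1020 + S14)
(0.292 − 0.424)·S14 = 0.424×1020 − 699.72 = -267.24
S14 = -267.24 / -0.132 = 2024.5 lb/h

2025 lb/h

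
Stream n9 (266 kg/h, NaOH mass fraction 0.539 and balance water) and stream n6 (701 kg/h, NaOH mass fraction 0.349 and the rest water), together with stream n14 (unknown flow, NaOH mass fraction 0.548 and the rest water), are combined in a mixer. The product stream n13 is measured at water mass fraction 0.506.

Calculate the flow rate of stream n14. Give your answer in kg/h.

Let n14 be the unknown flow. Total out = 967 + n14.
water balance: 578.98 + 0.452·n14 = 0.506·(967 + n14)
(0.452 − 0.506)·n14 = 0.506×967 − 578.98 = -89.675
n14 = -89.675 / -0.054 = 1660.6 kg/h

1661 kg/h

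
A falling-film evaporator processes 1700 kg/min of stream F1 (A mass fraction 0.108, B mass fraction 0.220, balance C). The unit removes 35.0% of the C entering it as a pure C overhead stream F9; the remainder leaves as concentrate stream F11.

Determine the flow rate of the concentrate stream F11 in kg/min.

C entering = 1700×0.672 = 1142.4 kg/min; overhead removed = 0.350×1142.4 = 399.84 kg/min.
Concentrate = 1700 − 399.84 = 1300.2 kg/min.

1300 kg/min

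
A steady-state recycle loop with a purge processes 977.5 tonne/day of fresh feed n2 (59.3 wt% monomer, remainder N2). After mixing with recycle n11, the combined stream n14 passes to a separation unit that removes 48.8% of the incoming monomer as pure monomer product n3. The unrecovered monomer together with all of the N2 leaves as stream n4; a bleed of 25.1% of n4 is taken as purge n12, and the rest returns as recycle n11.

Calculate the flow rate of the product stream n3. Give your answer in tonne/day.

458.8 tonne/day

monomer in n14: m_A = 977.5×0.593 + (1−0.251)·(1−0.488)·m_A, so m_A = 579.66/0.6165 = 940.22 tonne/day.
Product n3 = 0.488×940.22 = 458.83 tonne/day.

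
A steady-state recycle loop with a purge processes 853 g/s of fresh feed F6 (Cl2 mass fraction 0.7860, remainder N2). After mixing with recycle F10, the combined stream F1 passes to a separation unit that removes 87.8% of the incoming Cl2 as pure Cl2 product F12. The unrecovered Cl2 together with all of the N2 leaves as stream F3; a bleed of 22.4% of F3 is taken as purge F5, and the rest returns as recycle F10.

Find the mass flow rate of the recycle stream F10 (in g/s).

N2 enters only via F6 and leaves only via the purge: 853×0.214 = 0.224×(N2 in F3), and the separation unit passes all N2, so N2 in F1 = N2 in F3 = 814.92 g/s.
Cl2 in F1: m_A = 853×0.786 + (1−0.224)·(1−0.878)·m_A, so m_A = 670.46/0.9053 = 740.57 g/s.
F3 = (1−0.878)×740.57 + 814.92 = 905.27 g/s.
Recycle F10 = (1−0.224)×905.27 = 702.49 g/s.

702.5 g/s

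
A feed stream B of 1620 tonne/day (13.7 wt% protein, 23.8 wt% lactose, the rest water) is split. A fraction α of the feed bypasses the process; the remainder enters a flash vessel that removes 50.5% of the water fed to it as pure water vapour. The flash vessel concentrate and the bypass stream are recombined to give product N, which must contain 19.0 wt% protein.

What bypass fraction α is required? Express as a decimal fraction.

0.116

All 1620×0.137 = 221.94 tonne/day of protein reaches N, so N = 221.94/0.190 = 1168.1 tonne/day and vapour = 451.89 tonne/day.
The evaporator receives (1−α)·1620 of feed at 0.625 water and removes 0.505 of that water:
0.505×0.625×(1−α)×1620 = 451.89
(1−α) = 451.89/511.31 = 0.8838;  α = 0.1162.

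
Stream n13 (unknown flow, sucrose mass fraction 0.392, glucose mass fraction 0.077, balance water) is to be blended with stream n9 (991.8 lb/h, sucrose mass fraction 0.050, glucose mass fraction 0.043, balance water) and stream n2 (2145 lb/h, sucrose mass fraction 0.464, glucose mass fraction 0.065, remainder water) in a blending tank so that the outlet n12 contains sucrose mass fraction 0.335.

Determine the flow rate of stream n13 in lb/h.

104.5 lb/h

Let n13 be the unknown flow. Total out = 3136.8 + n13.
sucrose balance: 1044.9 + 0.392·n13 = 0.335·(3136.8 + n13)
(0.392 − 0.335)·n13 = 0.335×3136.8 − 1044.9 = 5.958
n13 = 5.958 / 0.057 = 104.53 lb/h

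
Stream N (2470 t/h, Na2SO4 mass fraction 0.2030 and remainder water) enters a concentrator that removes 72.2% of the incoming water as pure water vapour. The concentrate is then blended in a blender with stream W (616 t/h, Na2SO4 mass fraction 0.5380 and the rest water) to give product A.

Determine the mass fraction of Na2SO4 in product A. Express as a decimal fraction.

Vapour removed = 0.722×0.797×2470 = 1421.3 t/h; concentrate = 1048.7 t/h.
Na2SO4 reaching the mixer = 501.41 (from concentrate) + 616×0.538 = 832.82 t/h.
Product flow = 1048.7 + 616 = 1664.7 t/h; Na2SO4 fraction = 0.5003.

0.5003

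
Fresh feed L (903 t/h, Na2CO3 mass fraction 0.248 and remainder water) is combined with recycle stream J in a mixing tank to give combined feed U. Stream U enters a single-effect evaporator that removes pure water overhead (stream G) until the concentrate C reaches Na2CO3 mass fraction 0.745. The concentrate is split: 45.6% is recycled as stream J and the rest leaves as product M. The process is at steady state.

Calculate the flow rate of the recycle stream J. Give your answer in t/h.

Overall Na2CO3 balance (none leaves overhead): Na2CO3 in fresh feed = Na2CO3 in product, i.e. 903×0.248 = (1−0.456)·C·0.745.
C = 223.94/(0.745×0.544) = 552.57 t/h.
Recycle J = 0.456×552.57 = 251.97 t/h.

252 t/h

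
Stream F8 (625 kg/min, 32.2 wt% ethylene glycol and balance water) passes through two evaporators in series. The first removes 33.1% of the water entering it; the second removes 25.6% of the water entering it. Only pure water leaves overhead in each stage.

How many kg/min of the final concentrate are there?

water in feed = 625×0.678 = 423.75 kg/min.
After stage 1: water left = (1−0.331)×423.75 = 283.49; stream total = 484.74 kg/min.
After stage 2: water left = (1−0.256)×283.49 = 210.92; final concentrate = 412.17 kg/min.

412.2 kg/min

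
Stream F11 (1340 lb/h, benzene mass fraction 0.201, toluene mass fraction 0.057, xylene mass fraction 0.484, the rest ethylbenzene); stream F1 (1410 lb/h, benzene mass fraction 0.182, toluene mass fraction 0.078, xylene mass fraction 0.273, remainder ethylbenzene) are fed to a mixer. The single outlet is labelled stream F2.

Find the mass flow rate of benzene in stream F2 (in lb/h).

526 lb/h

benzene out = benzene in = 1340×0.201 + 1410×0.182 = 525.96 lb/h.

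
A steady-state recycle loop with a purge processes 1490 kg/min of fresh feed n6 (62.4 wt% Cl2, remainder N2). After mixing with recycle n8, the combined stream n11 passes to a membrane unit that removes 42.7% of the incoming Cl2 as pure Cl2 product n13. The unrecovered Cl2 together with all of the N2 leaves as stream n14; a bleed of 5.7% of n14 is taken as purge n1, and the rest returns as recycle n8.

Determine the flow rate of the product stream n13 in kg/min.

863.7 kg/min

Cl2 in n11: m_A = 1490×0.624 + (1−0.057)·(1−0.427)·m_A, so m_A = 929.76/0.4597 = 2022.7 kg/min.
Product n13 = 0.427×2022.7 = 863.7 kg/min.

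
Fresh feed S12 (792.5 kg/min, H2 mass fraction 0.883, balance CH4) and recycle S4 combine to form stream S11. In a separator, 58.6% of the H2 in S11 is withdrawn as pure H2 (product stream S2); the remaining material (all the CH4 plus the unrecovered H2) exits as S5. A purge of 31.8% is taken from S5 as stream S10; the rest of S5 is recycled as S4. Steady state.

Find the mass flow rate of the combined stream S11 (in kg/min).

CH4 enters only via S12 and leaves only via the purge: 792.5×0.117 = 0.318×(CH4 in S5), and the separator passes all CH4, so CH4 in S11 = CH4 in S5 = 291.58 kg/min.
H2 in S11: m_A = 792.5×0.883 + (1−0.318)·(1−0.586)·m_A, so m_A = 699.78/0.7177 = 975.09 kg/min.
S11 = 975.09 + 291.58 = 1266.7 kg/min.

1267 kg/min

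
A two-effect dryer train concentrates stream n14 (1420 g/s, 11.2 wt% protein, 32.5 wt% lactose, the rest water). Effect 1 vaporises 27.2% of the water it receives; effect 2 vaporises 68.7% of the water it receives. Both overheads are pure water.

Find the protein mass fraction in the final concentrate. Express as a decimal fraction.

0.1981

water in feed = 1420×0.563 = 799.46 g/s.
After stage 1: water left = (1−0.272)×799.46 = 582.01; stream total = 1202.5 g/s.
After stage 2: water left = (1−0.687)×582.01 = 182.17; final concentrate = 802.71 g/s.
protein fraction = 159.04/802.71 = 0.1981.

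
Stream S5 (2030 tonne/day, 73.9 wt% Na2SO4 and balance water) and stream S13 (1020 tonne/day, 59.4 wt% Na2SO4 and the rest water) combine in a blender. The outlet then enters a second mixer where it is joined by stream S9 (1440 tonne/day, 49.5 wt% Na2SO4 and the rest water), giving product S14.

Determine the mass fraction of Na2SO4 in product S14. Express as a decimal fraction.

0.628

Overall, product flow = 4490 tonne/day.
Na2SO4 in = 2030×0.739 + 1020×0.594 + 1440×0.495 = 2818.8 tonne/day.
Na2SO4 fraction in S14 = 0.628.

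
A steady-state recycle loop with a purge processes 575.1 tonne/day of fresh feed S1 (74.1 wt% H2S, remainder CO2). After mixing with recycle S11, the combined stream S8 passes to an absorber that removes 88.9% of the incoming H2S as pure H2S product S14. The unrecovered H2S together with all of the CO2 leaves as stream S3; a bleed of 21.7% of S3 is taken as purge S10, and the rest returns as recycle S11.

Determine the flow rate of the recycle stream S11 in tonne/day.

578 tonne/day

CO2 enters only via S1 and leaves only via the purge: 575.1×0.259 = 0.217×(CO2 in S3), and the absorber passes all CO2, so CO2 in S8 = CO2 in S3 = 686.41 tonne/day.
H2S in S8: m_A = 575.1×0.741 + (1−0.217)·(1−0.889)·m_A, so m_A = 426.15/0.9131 = 466.71 tonne/day.
S3 = (1−0.889)×466.71 + 686.41 = 738.21 tonne/day.
Recycle S11 = (1−0.217)×738.21 = 578.02 tonne/day.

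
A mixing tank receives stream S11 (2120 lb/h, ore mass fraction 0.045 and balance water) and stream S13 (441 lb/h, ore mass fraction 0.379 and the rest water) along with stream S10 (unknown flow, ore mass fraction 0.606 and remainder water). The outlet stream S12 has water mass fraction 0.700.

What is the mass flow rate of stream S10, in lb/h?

Let S10 be the unknown flow. Total out = 2561 + S10.
water balance: 2298.5 + 0.394·S10 = 0.700·(2561 + S10)
(0.394 − 0.700)·S10 = 0.700×2561 − 2298.5 = -505.76
S10 = -505.76 / -0.306 = 1652.8 lb/h

1653 lb/h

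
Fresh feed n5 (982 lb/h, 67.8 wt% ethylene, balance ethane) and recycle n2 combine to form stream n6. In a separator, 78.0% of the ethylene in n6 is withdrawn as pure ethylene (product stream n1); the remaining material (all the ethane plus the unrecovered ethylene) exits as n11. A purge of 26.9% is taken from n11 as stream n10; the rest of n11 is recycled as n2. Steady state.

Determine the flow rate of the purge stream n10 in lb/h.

363.2 lb/h

ethane enters only via n5 and leaves only via the purge: 982×0.322 = 0.269×(ethane in n11), and the separator passes all ethane, so ethane in n6 = ethane in n11 = 1175.5 lb/h.
ethylene in n6: m_A = 982×0.678 + (1−0.269)·(1−0.780)·m_A, so m_A = 665.8/0.8392 = 793.39 lb/h.
n11 = (1−0.780)×793.39 + 1175.5 = 1350 lb/h.
Purge n10 = 0.269×1350 = 363.16 lb/h.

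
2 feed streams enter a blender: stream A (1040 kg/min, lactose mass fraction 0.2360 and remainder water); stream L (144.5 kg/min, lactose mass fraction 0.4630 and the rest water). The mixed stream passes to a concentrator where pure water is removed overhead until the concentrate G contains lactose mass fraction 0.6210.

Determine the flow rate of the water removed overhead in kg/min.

lactose entering = 1040×0.236 + 144.5×0.463 = 312.34 kg/min.
All lactose reports to G, so G = 312.34/0.621 = 502.97 kg/min.
Total feed = 1184.5 kg/min; overhead = 1184.5 − 502.97 = 681.53 kg/min.

681.5 kg/min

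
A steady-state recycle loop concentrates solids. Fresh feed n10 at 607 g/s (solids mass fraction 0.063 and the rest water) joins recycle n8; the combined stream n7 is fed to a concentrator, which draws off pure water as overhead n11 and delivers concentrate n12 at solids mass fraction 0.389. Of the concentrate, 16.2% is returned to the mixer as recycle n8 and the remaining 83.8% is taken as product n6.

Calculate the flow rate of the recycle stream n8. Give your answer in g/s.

19 g/s

Overall solids balance (none leaves overhead): solids in fresh feed = solids in product, i.e. 607×0.063 = (1−0.162)·n12·0.389.
n12 = 38.241/(0.389×0.838) = 117.31 g/s.
Recycle n8 = 0.162×117.31 = 19.004 g/s.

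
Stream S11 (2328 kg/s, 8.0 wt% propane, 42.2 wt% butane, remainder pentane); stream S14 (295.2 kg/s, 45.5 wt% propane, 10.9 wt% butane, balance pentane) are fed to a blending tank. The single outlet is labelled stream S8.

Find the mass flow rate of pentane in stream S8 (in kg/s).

pentane out = pentane in = 2328×0.498 + 295.2×0.436 = 1288.1 kg/s.

1288 kg/s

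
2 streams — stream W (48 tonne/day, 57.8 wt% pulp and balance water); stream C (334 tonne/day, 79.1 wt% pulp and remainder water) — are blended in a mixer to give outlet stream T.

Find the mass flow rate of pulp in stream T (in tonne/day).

pulp out = pulp in = 48×0.578 + 334×0.791 = 291.94 tonne/day.

291.9 tonne/day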